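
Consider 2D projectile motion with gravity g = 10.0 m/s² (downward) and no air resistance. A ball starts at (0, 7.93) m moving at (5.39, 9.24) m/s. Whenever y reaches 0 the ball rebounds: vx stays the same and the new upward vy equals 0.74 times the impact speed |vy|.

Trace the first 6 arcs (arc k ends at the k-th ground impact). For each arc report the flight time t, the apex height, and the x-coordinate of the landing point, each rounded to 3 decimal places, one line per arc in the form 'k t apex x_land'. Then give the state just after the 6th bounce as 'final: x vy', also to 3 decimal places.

1 2.486 12.199 13.399
2 2.312 6.680 25.860
3 1.711 3.658 35.080
4 1.266 2.003 41.903
5 0.937 1.097 46.953
6 0.693 0.601 50.689
final: 50.689 2.565

Arc 1: start y=7.930, vy=9.240 → t=2.486, apex=12.199, x_land=13.399, impact vy=-15.620
  bounce: vy ← 0.74·15.620 = 11.559
Arc 2: start y=0.000, vy=11.559 → t=2.312, apex=6.680, x_land=25.860, impact vy=-11.559
  bounce: vy ← 0.74·11.559 = 8.553
Arc 3: start y=0.000, vy=8.553 → t=1.711, apex=3.658, x_land=35.080, impact vy=-8.553
  bounce: vy ← 0.74·8.553 = 6.330
Arc 4: start y=0.000, vy=6.330 → t=1.266, apex=2.003, x_land=41.903, impact vy=-6.330
  bounce: vy ← 0.74·6.330 = 4.684
Arc 5: start y=0.000, vy=4.684 → t=0.937, apex=1.097, x_land=46.953, impact vy=-4.684
  bounce: vy ← 0.74·4.684 = 3.466
Arc 6: start y=0.000, vy=3.466 → t=0.693, apex=0.601, x_land=50.689, impact vy=-3.466
  bounce: vy ← 0.74·3.466 = 2.565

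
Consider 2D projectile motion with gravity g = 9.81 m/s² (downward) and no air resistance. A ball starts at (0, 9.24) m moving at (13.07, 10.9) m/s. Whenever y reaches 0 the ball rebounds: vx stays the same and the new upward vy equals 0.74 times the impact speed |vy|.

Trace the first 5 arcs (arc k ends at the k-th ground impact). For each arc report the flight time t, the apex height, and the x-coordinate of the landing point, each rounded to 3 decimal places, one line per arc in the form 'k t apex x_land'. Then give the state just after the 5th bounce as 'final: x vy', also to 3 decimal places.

1 2.877 15.296 37.602
2 2.614 8.376 71.761
3 1.934 4.587 97.038
4 1.431 2.512 115.744
5 1.059 1.375 129.586
final: 129.586 3.844

Arc 1: start y=9.240, vy=10.900 → t=2.877, apex=15.296, x_land=37.602, impact vy=-17.323
  bounce: vy ← 0.74·17.323 = 12.819
Arc 2: start y=0.000, vy=12.819 → t=2.614, apex=8.376, x_land=71.761, impact vy=-12.819
  bounce: vy ← 0.74·12.819 = 9.486
Arc 3: start y=0.000, vy=9.486 → t=1.934, apex=4.587, x_land=97.038, impact vy=-9.486
  bounce: vy ← 0.74·9.486 = 7.020
Arc 4: start y=0.000, vy=7.020 → t=1.431, apex=2.512, x_land=115.744, impact vy=-7.020
  bounce: vy ← 0.74·7.020 = 5.195
Arc 5: start y=0.000, vy=5.195 → t=1.059, apex=1.375, x_land=129.586, impact vy=-5.195
  bounce: vy ← 0.74·5.195 = 3.844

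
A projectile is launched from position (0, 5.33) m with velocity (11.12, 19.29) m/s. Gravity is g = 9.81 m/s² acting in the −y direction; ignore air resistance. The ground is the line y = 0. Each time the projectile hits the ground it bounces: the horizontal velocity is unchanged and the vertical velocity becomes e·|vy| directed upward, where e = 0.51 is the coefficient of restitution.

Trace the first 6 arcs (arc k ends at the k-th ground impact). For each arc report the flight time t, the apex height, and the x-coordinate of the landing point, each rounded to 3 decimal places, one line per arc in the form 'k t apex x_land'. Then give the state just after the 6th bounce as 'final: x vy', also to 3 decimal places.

1 4.192 24.296 46.614
2 2.270 6.319 71.858
3 1.158 1.644 84.732
4 0.590 0.428 91.298
5 0.301 0.111 94.646
6 0.154 0.029 96.354
final: 96.354 0.384

Arc 1: start y=5.330, vy=19.290 → t=4.192, apex=24.296, x_land=46.614, impact vy=-21.833
  bounce: vy ← 0.51·21.833 = 11.135
Arc 2: start y=0.000, vy=11.135 → t=2.270, apex=6.319, x_land=71.858, impact vy=-11.135
  bounce: vy ← 0.51·11.135 = 5.679
Arc 3: start y=0.000, vy=5.679 → t=1.158, apex=1.644, x_land=84.732, impact vy=-5.679
  bounce: vy ← 0.51·5.679 = 2.896
Arc 4: start y=0.000, vy=2.896 → t=0.590, apex=0.428, x_land=91.298, impact vy=-2.896
  bounce: vy ← 0.51·2.896 = 1.477
Arc 5: start y=0.000, vy=1.477 → t=0.301, apex=0.111, x_land=94.646, impact vy=-1.477
  bounce: vy ← 0.51·1.477 = 0.753
Arc 6: start y=0.000, vy=0.753 → t=0.154, apex=0.029, x_land=96.354, impact vy=-0.753
  bounce: vy ← 0.51·0.753 = 0.384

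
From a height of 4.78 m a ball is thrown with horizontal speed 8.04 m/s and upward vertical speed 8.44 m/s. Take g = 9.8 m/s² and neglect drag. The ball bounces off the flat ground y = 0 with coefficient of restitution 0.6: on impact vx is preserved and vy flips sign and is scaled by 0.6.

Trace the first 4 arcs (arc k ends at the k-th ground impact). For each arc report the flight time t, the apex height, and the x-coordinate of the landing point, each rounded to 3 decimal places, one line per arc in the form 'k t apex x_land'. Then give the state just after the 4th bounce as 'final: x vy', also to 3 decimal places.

1 2.172 8.414 17.460
2 1.573 3.029 30.103
3 0.944 1.091 37.689
4 0.566 0.393 42.240
final: 42.240 1.664

Arc 1: start y=4.780, vy=8.440 → t=2.172, apex=8.414, x_land=17.460, impact vy=-12.842
  bounce: vy ← 0.6·12.842 = 7.705
Arc 2: start y=0.000, vy=7.705 → t=1.573, apex=3.029, x_land=30.103, impact vy=-7.705
  bounce: vy ← 0.6·7.705 = 4.623
Arc 3: start y=0.000, vy=4.623 → t=0.944, apex=1.091, x_land=37.689, impact vy=-4.623
  bounce: vy ← 0.6·4.623 = 2.774
Arc 4: start y=0.000, vy=2.774 → t=0.566, apex=0.393, x_land=42.240, impact vy=-2.774
  bounce: vy ← 0.6·2.774 = 1.664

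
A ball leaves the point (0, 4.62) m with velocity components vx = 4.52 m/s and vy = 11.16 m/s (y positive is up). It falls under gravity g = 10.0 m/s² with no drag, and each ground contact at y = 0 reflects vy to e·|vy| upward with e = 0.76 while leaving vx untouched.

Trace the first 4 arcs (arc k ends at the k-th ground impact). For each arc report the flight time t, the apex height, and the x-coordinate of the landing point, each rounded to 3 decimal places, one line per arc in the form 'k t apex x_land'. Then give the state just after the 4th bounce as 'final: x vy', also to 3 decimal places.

Arc 1: start y=4.620, vy=11.160 → t=2.589, apex=10.847, x_land=11.702, impact vy=-14.729
  bounce: vy ← 0.76·14.729 = 11.194
Arc 2: start y=0.000, vy=11.194 → t=2.239, apex=6.265, x_land=21.821, impact vy=-11.194
  bounce: vy ← 0.76·11.194 = 8.508
Arc 3: start y=0.000, vy=8.508 → t=1.702, apex=3.619, x_land=29.512, impact vy=-8.508
  bounce: vy ← 0.76·8.508 = 6.466
Arc 4: start y=0.000, vy=6.466 → t=1.293, apex=2.090, x_land=35.357, impact vy=-6.466
  bounce: vy ← 0.76·6.466 = 4.914

1 2.589 10.847 11.702
2 2.239 6.265 21.821
3 1.702 3.619 29.512
4 1.293 2.090 35.357
final: 35.357 4.914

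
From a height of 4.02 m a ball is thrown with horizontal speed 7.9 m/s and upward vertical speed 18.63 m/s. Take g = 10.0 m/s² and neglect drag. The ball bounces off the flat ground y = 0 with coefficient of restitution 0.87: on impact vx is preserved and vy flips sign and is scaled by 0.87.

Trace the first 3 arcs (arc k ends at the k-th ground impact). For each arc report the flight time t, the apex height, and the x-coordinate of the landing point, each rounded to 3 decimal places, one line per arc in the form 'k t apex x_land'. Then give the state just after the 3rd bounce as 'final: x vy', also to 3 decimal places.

Arc 1: start y=4.020, vy=18.630 → t=3.931, apex=21.374, x_land=31.051, impact vy=-20.676
  bounce: vy ← 0.87·20.676 = 17.988
Arc 2: start y=0.000, vy=17.988 → t=3.598, apex=16.178, x_land=59.472, impact vy=-17.988
  bounce: vy ← 0.87·17.988 = 15.649
Arc 3: start y=0.000, vy=15.649 → t=3.130, apex=12.245, x_land=84.198, impact vy=-15.649
  bounce: vy ← 0.87·15.649 = 13.615

1 3.931 21.374 31.051
2 3.598 16.178 59.472
3 3.130 12.245 84.198
final: 84.198 13.615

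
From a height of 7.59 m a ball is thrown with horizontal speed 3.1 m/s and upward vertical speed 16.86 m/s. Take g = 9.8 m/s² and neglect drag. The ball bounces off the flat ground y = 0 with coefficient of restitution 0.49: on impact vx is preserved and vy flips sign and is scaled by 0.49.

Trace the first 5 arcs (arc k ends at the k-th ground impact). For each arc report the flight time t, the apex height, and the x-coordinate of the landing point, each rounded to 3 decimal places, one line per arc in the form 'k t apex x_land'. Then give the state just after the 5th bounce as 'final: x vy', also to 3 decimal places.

1 3.844 22.093 11.916
2 2.081 5.305 18.367
3 1.020 1.274 21.528
4 0.500 0.306 23.076
5 0.245 0.073 23.835
final: 23.835 0.588

Arc 1: start y=7.590, vy=16.860 → t=3.844, apex=22.093, x_land=11.916, impact vy=-20.809
  bounce: vy ← 0.49·20.809 = 10.197
Arc 2: start y=0.000, vy=10.197 → t=2.081, apex=5.305, x_land=18.367, impact vy=-10.197
  bounce: vy ← 0.49·10.197 = 4.996
Arc 3: start y=0.000, vy=4.996 → t=1.020, apex=1.274, x_land=21.528, impact vy=-4.996
  bounce: vy ← 0.49·4.996 = 2.448
Arc 4: start y=0.000, vy=2.448 → t=0.500, apex=0.306, x_land=23.076, impact vy=-2.448
  bounce: vy ← 0.49·2.448 = 1.200
Arc 5: start y=0.000, vy=1.200 → t=0.245, apex=0.073, x_land=23.835, impact vy=-1.200
  bounce: vy ← 0.49·1.200 = 0.588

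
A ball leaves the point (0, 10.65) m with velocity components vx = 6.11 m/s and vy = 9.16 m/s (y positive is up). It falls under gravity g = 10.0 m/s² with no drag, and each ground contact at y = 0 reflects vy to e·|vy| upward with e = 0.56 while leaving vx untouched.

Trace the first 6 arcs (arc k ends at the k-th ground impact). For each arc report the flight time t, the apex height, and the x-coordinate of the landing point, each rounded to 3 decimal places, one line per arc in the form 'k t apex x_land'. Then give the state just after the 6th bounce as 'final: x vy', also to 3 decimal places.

1 2.639 14.845 16.125
2 1.930 4.655 27.916
3 1.081 1.460 34.520
4 0.605 0.458 38.217
5 0.339 0.144 40.288
6 0.190 0.045 41.448
final: 41.448 0.531

Arc 1: start y=10.650, vy=9.160 → t=2.639, apex=14.845, x_land=16.125, impact vy=-17.231
  bounce: vy ← 0.56·17.231 = 9.649
Arc 2: start y=0.000, vy=9.649 → t=1.930, apex=4.655, x_land=27.916, impact vy=-9.649
  bounce: vy ← 0.56·9.649 = 5.404
Arc 3: start y=0.000, vy=5.404 → t=1.081, apex=1.460, x_land=34.520, impact vy=-5.404
  bounce: vy ← 0.56·5.404 = 3.026
Arc 4: start y=0.000, vy=3.026 → t=0.605, apex=0.458, x_land=38.217, impact vy=-3.026
  bounce: vy ← 0.56·3.026 = 1.695
Arc 5: start y=0.000, vy=1.695 → t=0.339, apex=0.144, x_land=40.288, impact vy=-1.695
  bounce: vy ← 0.56·1.695 = 0.949
Arc 6: start y=0.000, vy=0.949 → t=0.190, apex=0.045, x_land=41.448, impact vy=-0.949
  bounce: vy ← 0.56·0.949 = 0.531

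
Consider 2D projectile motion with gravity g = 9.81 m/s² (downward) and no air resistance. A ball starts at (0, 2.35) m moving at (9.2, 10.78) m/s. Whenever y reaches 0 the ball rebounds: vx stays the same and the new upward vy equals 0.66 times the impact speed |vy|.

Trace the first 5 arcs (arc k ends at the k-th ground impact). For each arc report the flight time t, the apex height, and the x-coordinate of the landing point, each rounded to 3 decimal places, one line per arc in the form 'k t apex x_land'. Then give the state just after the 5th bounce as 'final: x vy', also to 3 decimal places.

1 2.398 8.273 22.058
2 1.714 3.604 37.829
3 1.131 1.570 48.238
4 0.747 0.684 55.109
5 0.493 0.298 59.643
final: 59.643 1.596

Arc 1: start y=2.350, vy=10.780 → t=2.398, apex=8.273, x_land=22.058, impact vy=-12.740
  bounce: vy ← 0.66·12.740 = 8.409
Arc 2: start y=0.000, vy=8.409 → t=1.714, apex=3.604, x_land=37.829, impact vy=-8.409
  bounce: vy ← 0.66·8.409 = 5.550
Arc 3: start y=0.000, vy=5.550 → t=1.131, apex=1.570, x_land=48.238, impact vy=-5.550
  bounce: vy ← 0.66·5.550 = 3.663
Arc 4: start y=0.000, vy=3.663 → t=0.747, apex=0.684, x_land=55.109, impact vy=-3.663
  bounce: vy ← 0.66·3.663 = 2.417
Arc 5: start y=0.000, vy=2.417 → t=0.493, apex=0.298, x_land=59.643, impact vy=-2.417
  bounce: vy ← 0.66·2.417 = 1.596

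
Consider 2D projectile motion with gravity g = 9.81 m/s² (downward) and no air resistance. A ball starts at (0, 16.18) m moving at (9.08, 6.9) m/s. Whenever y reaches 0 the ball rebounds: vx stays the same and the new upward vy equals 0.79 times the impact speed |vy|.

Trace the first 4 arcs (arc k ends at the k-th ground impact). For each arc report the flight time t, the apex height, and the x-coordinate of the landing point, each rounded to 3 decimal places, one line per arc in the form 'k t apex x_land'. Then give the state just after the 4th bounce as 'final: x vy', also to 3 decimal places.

1 2.651 18.607 24.071
2 3.077 11.612 52.013
3 2.431 7.247 74.087
4 1.921 4.523 91.526
final: 91.526 7.442

Arc 1: start y=16.180, vy=6.900 → t=2.651, apex=18.607, x_land=24.071, impact vy=-19.107
  bounce: vy ← 0.79·19.107 = 15.094
Arc 2: start y=0.000, vy=15.094 → t=3.077, apex=11.612, x_land=52.013, impact vy=-15.094
  bounce: vy ← 0.79·15.094 = 11.924
Arc 3: start y=0.000, vy=11.924 → t=2.431, apex=7.247, x_land=74.087, impact vy=-11.924
  bounce: vy ← 0.79·11.924 = 9.420
Arc 4: start y=0.000, vy=9.420 → t=1.921, apex=4.523, x_land=91.526, impact vy=-9.420
  bounce: vy ← 0.79·9.420 = 7.442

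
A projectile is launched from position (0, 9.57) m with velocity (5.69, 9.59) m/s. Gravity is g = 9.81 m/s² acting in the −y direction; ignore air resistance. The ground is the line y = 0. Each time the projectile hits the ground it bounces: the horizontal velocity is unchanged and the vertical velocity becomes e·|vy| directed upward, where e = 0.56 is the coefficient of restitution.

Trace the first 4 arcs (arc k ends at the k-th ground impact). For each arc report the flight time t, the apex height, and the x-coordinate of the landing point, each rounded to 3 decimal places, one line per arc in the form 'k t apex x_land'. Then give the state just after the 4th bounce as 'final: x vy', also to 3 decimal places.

Arc 1: start y=9.570, vy=9.590 → t=2.682, apex=14.257, x_land=15.263, impact vy=-16.725
  bounce: vy ← 0.56·16.725 = 9.366
Arc 2: start y=0.000, vy=9.366 → t=1.910, apex=4.471, x_land=26.128, impact vy=-9.366
  bounce: vy ← 0.56·9.366 = 5.245
Arc 3: start y=0.000, vy=5.245 → t=1.069, apex=1.402, x_land=32.213, impact vy=-5.245
  bounce: vy ← 0.56·5.245 = 2.937
Arc 4: start y=0.000, vy=2.937 → t=0.599, apex=0.440, x_land=35.620, impact vy=-2.937
  bounce: vy ← 0.56·2.937 = 1.645

1 2.682 14.257 15.263
2 1.910 4.471 26.128
3 1.069 1.402 32.213
4 0.599 0.440 35.620
final: 35.620 1.645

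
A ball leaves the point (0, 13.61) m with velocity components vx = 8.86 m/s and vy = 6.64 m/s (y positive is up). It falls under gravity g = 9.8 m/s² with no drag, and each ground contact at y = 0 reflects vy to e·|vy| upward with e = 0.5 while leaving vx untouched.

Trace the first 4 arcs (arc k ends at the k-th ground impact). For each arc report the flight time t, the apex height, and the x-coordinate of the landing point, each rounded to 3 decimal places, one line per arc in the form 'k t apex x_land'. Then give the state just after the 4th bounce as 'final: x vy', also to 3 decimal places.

Arc 1: start y=13.610, vy=6.640 → t=2.477, apex=15.859, x_land=21.943, impact vy=-17.631
  bounce: vy ← 0.5·17.631 = 8.815
Arc 2: start y=0.000, vy=8.815 → t=1.799, apex=3.965, x_land=37.882, impact vy=-8.815
  bounce: vy ← 0.5·8.815 = 4.408
Arc 3: start y=0.000, vy=4.408 → t=0.900, apex=0.991, x_land=45.852, impact vy=-4.408
  bounce: vy ← 0.5·4.408 = 2.204
Arc 4: start y=0.000, vy=2.204 → t=0.450, apex=0.248, x_land=49.837, impact vy=-2.204
  bounce: vy ← 0.5·2.204 = 1.102

1 2.477 15.859 21.943
2 1.799 3.965 37.882
3 0.900 0.991 45.852
4 0.450 0.248 49.837
final: 49.837 1.102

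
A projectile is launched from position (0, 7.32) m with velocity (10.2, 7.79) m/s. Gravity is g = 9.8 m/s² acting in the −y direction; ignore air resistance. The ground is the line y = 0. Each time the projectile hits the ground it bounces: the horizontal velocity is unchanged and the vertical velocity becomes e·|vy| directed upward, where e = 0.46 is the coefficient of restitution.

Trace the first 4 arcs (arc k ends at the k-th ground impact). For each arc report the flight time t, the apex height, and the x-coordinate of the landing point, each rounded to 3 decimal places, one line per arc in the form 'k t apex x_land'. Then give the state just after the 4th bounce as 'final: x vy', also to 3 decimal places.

Arc 1: start y=7.320, vy=7.790 → t=2.253, apex=10.416, x_land=22.979, impact vy=-14.288
  bounce: vy ← 0.46·14.288 = 6.573
Arc 2: start y=0.000, vy=6.573 → t=1.341, apex=2.204, x_land=36.661, impact vy=-6.573
  bounce: vy ← 0.46·6.573 = 3.023
Arc 3: start y=0.000, vy=3.023 → t=0.617, apex=0.466, x_land=42.955, impact vy=-3.023
  bounce: vy ← 0.46·3.023 = 1.391
Arc 4: start y=0.000, vy=1.391 → t=0.284, apex=0.099, x_land=45.850, impact vy=-1.391
  bounce: vy ← 0.46·1.391 = 0.640

1 2.253 10.416 22.979
2 1.341 2.204 36.661
3 0.617 0.466 42.955
4 0.284 0.099 45.850
final: 45.850 0.640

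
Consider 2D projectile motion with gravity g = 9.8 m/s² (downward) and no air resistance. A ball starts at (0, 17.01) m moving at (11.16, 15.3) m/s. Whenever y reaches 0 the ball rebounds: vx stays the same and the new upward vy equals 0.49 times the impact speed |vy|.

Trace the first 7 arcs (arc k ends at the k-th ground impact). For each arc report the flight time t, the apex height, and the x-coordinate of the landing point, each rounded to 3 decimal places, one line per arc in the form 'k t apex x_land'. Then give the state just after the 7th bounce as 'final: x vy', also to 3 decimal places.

Arc 1: start y=17.010, vy=15.300 → t=3.992, apex=28.953, x_land=44.551, impact vy=-23.822
  bounce: vy ← 0.49·23.822 = 11.673
Arc 2: start y=0.000, vy=11.673 → t=2.382, apex=6.952, x_land=71.136, impact vy=-11.673
  bounce: vy ← 0.49·11.673 = 5.720
Arc 3: start y=0.000, vy=5.720 → t=1.167, apex=1.669, x_land=84.163, impact vy=-5.720
  bounce: vy ← 0.49·5.720 = 2.803
Arc 4: start y=0.000, vy=2.803 → t=0.572, apex=0.401, x_land=90.546, impact vy=-2.803
  bounce: vy ← 0.49·2.803 = 1.373
Arc 5: start y=0.000, vy=1.373 → t=0.280, apex=0.096, x_land=93.674, impact vy=-1.373
  bounce: vy ← 0.49·1.373 = 0.673
Arc 6: start y=0.000, vy=0.673 → t=0.137, apex=0.023, x_land=95.207, impact vy=-0.673
  bounce: vy ← 0.49·0.673 = 0.330
Arc 7: start y=0.000, vy=0.330 → t=0.067, apex=0.006, x_land=95.958, impact vy=-0.330
  bounce: vy ← 0.49·0.330 = 0.162

1 3.992 28.953 44.551
2 2.382 6.952 71.136
3 1.167 1.669 84.163
4 0.572 0.401 90.546
5 0.280 0.096 93.674
6 0.137 0.023 95.207
7 0.067 0.006 95.958
final: 95.958 0.162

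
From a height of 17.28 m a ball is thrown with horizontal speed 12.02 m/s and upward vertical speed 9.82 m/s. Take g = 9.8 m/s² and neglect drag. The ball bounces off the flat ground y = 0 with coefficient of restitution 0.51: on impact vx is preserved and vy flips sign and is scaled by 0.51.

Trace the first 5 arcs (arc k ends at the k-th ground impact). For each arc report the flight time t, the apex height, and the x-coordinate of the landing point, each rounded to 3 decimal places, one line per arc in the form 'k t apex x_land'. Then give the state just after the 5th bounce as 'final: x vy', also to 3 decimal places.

Arc 1: start y=17.280, vy=9.820 → t=3.131, apex=22.200, x_land=37.629, impact vy=-20.860
  bounce: vy ← 0.51·20.860 = 10.638
Arc 2: start y=0.000, vy=10.638 → t=2.171, apex=5.774, x_land=63.726, impact vy=-10.638
  bounce: vy ← 0.51·10.638 = 5.426
Arc 3: start y=0.000, vy=5.426 → t=1.107, apex=1.502, x_land=77.035, impact vy=-5.426
  bounce: vy ← 0.51·5.426 = 2.767
Arc 4: start y=0.000, vy=2.767 → t=0.565, apex=0.391, x_land=83.823, impact vy=-2.767
  bounce: vy ← 0.51·2.767 = 1.411
Arc 5: start y=0.000, vy=1.411 → t=0.288, apex=0.102, x_land=87.285, impact vy=-1.411
  bounce: vy ← 0.51·1.411 = 0.720

1 3.131 22.200 37.629
2 2.171 5.774 63.726
3 1.107 1.502 77.035
4 0.565 0.391 83.823
5 0.288 0.102 87.285
final: 87.285 0.720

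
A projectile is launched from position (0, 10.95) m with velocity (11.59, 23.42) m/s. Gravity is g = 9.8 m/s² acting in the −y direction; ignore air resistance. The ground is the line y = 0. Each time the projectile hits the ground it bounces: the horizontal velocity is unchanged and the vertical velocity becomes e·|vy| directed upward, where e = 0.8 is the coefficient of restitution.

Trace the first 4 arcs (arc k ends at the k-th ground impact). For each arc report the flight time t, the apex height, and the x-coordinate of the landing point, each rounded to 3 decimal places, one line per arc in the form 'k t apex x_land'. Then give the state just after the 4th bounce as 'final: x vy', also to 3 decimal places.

Arc 1: start y=10.950, vy=23.420 → t=5.209, apex=38.935, x_land=60.368, impact vy=-27.625
  bounce: vy ← 0.8·27.625 = 22.100
Arc 2: start y=0.000, vy=22.100 → t=4.510, apex=24.918, x_land=112.640, impact vy=-22.100
  bounce: vy ← 0.8·22.100 = 17.680
Arc 3: start y=0.000, vy=17.680 → t=3.608, apex=15.948, x_land=154.458, impact vy=-17.680
  bounce: vy ← 0.8·17.680 = 14.144
Arc 4: start y=0.000, vy=14.144 → t=2.886, apex=10.206, x_land=187.913, impact vy=-14.144
  bounce: vy ← 0.8·14.144 = 11.315

1 5.209 38.935 60.368
2 4.510 24.918 112.640
3 3.608 15.948 154.458
4 2.886 10.206 187.913
final: 187.913 11.315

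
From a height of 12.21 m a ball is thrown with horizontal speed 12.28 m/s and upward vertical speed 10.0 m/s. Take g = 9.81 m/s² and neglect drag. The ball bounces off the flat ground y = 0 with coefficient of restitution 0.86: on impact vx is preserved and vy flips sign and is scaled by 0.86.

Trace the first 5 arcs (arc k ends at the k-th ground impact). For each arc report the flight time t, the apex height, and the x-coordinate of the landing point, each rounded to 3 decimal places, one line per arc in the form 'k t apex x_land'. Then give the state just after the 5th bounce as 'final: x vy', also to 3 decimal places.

Arc 1: start y=12.210, vy=10.000 → t=2.898, apex=17.307, x_land=35.585, impact vy=-18.427
  bounce: vy ← 0.86·18.427 = 15.847
Arc 2: start y=0.000, vy=15.847 → t=3.231, apex=12.800, x_land=75.260, impact vy=-15.847
  bounce: vy ← 0.86·15.847 = 13.629
Arc 3: start y=0.000, vy=13.629 → t=2.779, apex=9.467, x_land=109.380, impact vy=-13.629
  bounce: vy ← 0.86·13.629 = 11.721
Arc 4: start y=0.000, vy=11.721 → t=2.390, apex=7.002, x_land=138.724, impact vy=-11.721
  bounce: vy ← 0.86·11.721 = 10.080
Arc 5: start y=0.000, vy=10.080 → t=2.055, apex=5.179, x_land=163.959, impact vy=-10.080
  bounce: vy ← 0.86·10.080 = 8.669

1 2.898 17.307 35.585
2 3.231 12.800 75.260
3 2.779 9.467 109.380
4 2.390 7.002 138.724
5 2.055 5.179 163.959
final: 163.959 8.669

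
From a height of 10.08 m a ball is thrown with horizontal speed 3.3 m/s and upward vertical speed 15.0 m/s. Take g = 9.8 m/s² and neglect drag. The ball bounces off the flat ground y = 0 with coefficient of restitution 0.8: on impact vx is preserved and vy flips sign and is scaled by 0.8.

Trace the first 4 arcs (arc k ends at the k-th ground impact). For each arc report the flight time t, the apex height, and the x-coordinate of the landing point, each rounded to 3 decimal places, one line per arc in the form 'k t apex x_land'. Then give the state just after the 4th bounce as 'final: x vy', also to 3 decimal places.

1 3.628 21.560 11.973
2 3.356 13.798 23.048
3 2.685 8.831 31.909
4 2.148 5.652 38.997
final: 38.997 8.420

Arc 1: start y=10.080, vy=15.000 → t=3.628, apex=21.560, x_land=11.973, impact vy=-20.556
  bounce: vy ← 0.8·20.556 = 16.445
Arc 2: start y=0.000, vy=16.445 → t=3.356, apex=13.798, x_land=23.048, impact vy=-16.445
  bounce: vy ← 0.8·16.445 = 13.156
Arc 3: start y=0.000, vy=13.156 → t=2.685, apex=8.831, x_land=31.909, impact vy=-13.156
  bounce: vy ← 0.8·13.156 = 10.525
Arc 4: start y=0.000, vy=10.525 → t=2.148, apex=5.652, x_land=38.997, impact vy=-10.525
  bounce: vy ← 0.8·10.525 = 8.420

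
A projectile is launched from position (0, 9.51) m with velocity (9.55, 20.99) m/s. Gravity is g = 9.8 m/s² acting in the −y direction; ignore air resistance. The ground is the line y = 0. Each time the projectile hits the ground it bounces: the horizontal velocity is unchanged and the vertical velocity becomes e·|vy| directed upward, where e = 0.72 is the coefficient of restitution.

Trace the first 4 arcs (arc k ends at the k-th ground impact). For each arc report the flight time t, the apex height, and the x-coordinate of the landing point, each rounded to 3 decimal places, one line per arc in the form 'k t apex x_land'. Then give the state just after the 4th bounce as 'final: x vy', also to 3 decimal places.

1 4.697 31.989 44.855
2 3.679 16.583 79.992
3 2.649 8.597 105.291
4 1.907 4.456 123.506
final: 123.506 6.729

Arc 1: start y=9.510, vy=20.990 → t=4.697, apex=31.989, x_land=44.855, impact vy=-25.039
  bounce: vy ← 0.72·25.039 = 18.028
Arc 2: start y=0.000, vy=18.028 → t=3.679, apex=16.583, x_land=79.992, impact vy=-18.028
  bounce: vy ← 0.72·18.028 = 12.980
Arc 3: start y=0.000, vy=12.980 → t=2.649, apex=8.597, x_land=105.291, impact vy=-12.980
  bounce: vy ← 0.72·12.980 = 9.346
Arc 4: start y=0.000, vy=9.346 → t=1.907, apex=4.456, x_land=123.506, impact vy=-9.346
  bounce: vy ← 0.72·9.346 = 6.729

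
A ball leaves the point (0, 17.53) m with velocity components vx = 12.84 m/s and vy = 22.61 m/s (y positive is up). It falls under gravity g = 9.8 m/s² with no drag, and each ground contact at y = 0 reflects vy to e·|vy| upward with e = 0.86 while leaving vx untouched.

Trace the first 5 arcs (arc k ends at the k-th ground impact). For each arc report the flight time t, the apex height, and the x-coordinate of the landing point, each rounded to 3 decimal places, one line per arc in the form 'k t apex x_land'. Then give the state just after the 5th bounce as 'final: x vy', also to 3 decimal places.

1 5.291 43.612 67.930
2 5.131 32.256 133.817
3 4.413 23.856 190.480
4 3.795 17.644 239.210
5 3.264 13.050 281.118
final: 281.118 13.754

Arc 1: start y=17.530, vy=22.610 → t=5.291, apex=43.612, x_land=67.930, impact vy=-29.237
  bounce: vy ← 0.86·29.237 = 25.144
Arc 2: start y=0.000, vy=25.144 → t=5.131, apex=32.256, x_land=133.817, impact vy=-25.144
  bounce: vy ← 0.86·25.144 = 21.624
Arc 3: start y=0.000, vy=21.624 → t=4.413, apex=23.856, x_land=190.480, impact vy=-21.624
  bounce: vy ← 0.86·21.624 = 18.596
Arc 4: start y=0.000, vy=18.596 → t=3.795, apex=17.644, x_land=239.210, impact vy=-18.596
  bounce: vy ← 0.86·18.596 = 15.993
Arc 5: start y=0.000, vy=15.993 → t=3.264, apex=13.050, x_land=281.118, impact vy=-15.993
  bounce: vy ← 0.86·15.993 = 13.754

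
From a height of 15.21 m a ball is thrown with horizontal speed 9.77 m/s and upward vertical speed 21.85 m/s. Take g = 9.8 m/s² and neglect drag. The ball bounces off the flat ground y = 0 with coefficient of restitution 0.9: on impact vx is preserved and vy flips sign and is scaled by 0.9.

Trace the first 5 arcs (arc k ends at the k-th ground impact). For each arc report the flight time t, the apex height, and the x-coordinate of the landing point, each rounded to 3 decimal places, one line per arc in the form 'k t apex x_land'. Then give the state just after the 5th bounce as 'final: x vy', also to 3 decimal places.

Arc 1: start y=15.210, vy=21.850 → t=5.071, apex=39.568, x_land=49.546, impact vy=-27.848
  bounce: vy ← 0.9·27.848 = 25.064
Arc 2: start y=0.000, vy=25.064 → t=5.115, apex=32.050, x_land=99.520, impact vy=-25.064
  bounce: vy ← 0.9·25.064 = 22.557
Arc 3: start y=0.000, vy=22.557 → t=4.604, apex=25.961, x_land=144.497, impact vy=-22.557
  bounce: vy ← 0.9·22.557 = 20.302
Arc 4: start y=0.000, vy=20.302 → t=4.143, apex=21.028, x_land=184.975, impact vy=-20.302
  bounce: vy ← 0.9·20.302 = 18.271
Arc 5: start y=0.000, vy=18.271 → t=3.729, apex=17.033, x_land=221.406, impact vy=-18.271
  bounce: vy ← 0.9·18.271 = 16.444

1 5.071 39.568 49.546
2 5.115 32.050 99.520
3 4.604 25.961 144.497
4 4.143 21.028 184.975
5 3.729 17.033 221.406
final: 221.406 16.444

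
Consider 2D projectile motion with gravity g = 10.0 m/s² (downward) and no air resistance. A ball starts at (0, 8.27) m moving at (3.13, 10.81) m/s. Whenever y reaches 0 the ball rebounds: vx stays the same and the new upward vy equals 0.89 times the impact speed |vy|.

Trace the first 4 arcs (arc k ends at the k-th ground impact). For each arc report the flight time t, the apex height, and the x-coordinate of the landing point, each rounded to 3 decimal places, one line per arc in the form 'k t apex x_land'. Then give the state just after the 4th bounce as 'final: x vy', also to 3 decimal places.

1 2.761 14.113 8.642
2 2.990 11.179 18.002
3 2.662 8.855 26.333
4 2.369 7.014 33.747
final: 33.747 10.541

Arc 1: start y=8.270, vy=10.810 → t=2.761, apex=14.113, x_land=8.642, impact vy=-16.800
  bounce: vy ← 0.89·16.800 = 14.952
Arc 2: start y=0.000, vy=14.952 → t=2.990, apex=11.179, x_land=18.002, impact vy=-14.952
  bounce: vy ← 0.89·14.952 = 13.308
Arc 3: start y=0.000, vy=13.308 → t=2.662, apex=8.855, x_land=26.333, impact vy=-13.308
  bounce: vy ← 0.89·13.308 = 11.844
Arc 4: start y=0.000, vy=11.844 → t=2.369, apex=7.014, x_land=33.747, impact vy=-11.844
  bounce: vy ← 0.89·11.844 = 10.541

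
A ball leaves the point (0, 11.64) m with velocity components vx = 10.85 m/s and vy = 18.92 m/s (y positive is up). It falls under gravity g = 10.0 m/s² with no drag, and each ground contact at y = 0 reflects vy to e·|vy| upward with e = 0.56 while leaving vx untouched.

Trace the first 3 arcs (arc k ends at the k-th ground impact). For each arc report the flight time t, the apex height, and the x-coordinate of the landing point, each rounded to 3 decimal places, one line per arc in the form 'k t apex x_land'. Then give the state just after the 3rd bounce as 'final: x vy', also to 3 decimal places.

Arc 1: start y=11.640, vy=18.920 → t=4.323, apex=29.538, x_land=46.900, impact vy=-24.306
  bounce: vy ← 0.56·24.306 = 13.611
Arc 2: start y=0.000, vy=13.611 → t=2.722, apex=9.263, x_land=76.436, impact vy=-13.611
  bounce: vy ← 0.56·13.611 = 7.622
Arc 3: start y=0.000, vy=7.622 → t=1.524, apex=2.905, x_land=92.976, impact vy=-7.622
  bounce: vy ← 0.56·7.622 = 4.268

1 4.323 29.538 46.900
2 2.722 9.263 76.436
3 1.524 2.905 92.976
final: 92.976 4.268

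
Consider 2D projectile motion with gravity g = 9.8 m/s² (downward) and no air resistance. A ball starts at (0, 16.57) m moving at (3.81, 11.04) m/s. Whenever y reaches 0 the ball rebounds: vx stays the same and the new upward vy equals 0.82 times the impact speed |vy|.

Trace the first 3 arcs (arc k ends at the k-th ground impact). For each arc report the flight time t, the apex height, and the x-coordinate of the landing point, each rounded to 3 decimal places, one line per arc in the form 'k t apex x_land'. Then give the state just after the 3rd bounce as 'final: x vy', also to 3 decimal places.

Arc 1: start y=16.570, vy=11.040 → t=3.283, apex=22.788, x_land=12.509, impact vy=-21.134
  bounce: vy ← 0.82·21.134 = 17.330
Arc 2: start y=0.000, vy=17.330 → t=3.537, apex=15.323, x_land=25.984, impact vy=-17.330
  bounce: vy ← 0.82·17.330 = 14.211
Arc 3: start y=0.000, vy=14.211 → t=2.900, apex=10.303, x_land=37.033, impact vy=-14.211
  bounce: vy ← 0.82·14.211 = 11.653

1 3.283 22.788 12.509
2 3.537 15.323 25.984
3 2.900 10.303 37.033
final: 37.033 11.653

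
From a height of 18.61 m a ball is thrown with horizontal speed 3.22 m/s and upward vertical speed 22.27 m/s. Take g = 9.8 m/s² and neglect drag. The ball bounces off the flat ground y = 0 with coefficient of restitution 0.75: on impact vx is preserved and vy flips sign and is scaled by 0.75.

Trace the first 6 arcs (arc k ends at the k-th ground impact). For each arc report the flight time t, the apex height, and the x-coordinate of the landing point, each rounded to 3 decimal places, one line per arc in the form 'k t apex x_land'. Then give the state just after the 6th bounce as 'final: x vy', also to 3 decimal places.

1 5.266 43.914 16.957
2 4.490 24.701 31.416
3 3.368 13.895 42.261
4 2.526 7.816 50.394
5 1.894 4.396 56.494
6 1.421 2.473 61.069
final: 61.069 5.222

Arc 1: start y=18.610, vy=22.270 → t=5.266, apex=43.914, x_land=16.957, impact vy=-29.338
  bounce: vy ← 0.75·29.338 = 22.003
Arc 2: start y=0.000, vy=22.003 → t=4.490, apex=24.701, x_land=31.416, impact vy=-22.003
  bounce: vy ← 0.75·22.003 = 16.503
Arc 3: start y=0.000, vy=16.503 → t=3.368, apex=13.895, x_land=42.261, impact vy=-16.503
  bounce: vy ← 0.75·16.503 = 12.377
Arc 4: start y=0.000, vy=12.377 → t=2.526, apex=7.816, x_land=50.394, impact vy=-12.377
  bounce: vy ← 0.75·12.377 = 9.283
Arc 5: start y=0.000, vy=9.283 → t=1.894, apex=4.396, x_land=56.494, impact vy=-9.283
  bounce: vy ← 0.75·9.283 = 6.962
Arc 6: start y=0.000, vy=6.962 → t=1.421, apex=2.473, x_land=61.069, impact vy=-6.962
  bounce: vy ← 0.75·6.962 = 5.222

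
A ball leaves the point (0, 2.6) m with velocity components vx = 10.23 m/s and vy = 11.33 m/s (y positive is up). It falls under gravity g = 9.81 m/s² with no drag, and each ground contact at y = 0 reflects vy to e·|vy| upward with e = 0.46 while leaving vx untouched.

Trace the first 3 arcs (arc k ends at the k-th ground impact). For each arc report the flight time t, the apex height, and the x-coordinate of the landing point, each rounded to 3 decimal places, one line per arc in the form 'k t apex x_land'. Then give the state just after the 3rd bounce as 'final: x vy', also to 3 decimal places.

1 2.520 9.143 25.782
2 1.256 1.935 38.631
3 0.578 0.409 44.542
final: 44.542 1.304

Arc 1: start y=2.600, vy=11.330 → t=2.520, apex=9.143, x_land=25.782, impact vy=-13.393
  bounce: vy ← 0.46·13.393 = 6.161
Arc 2: start y=0.000, vy=6.161 → t=1.256, apex=1.935, x_land=38.631, impact vy=-6.161
  bounce: vy ← 0.46·6.161 = 2.834
Arc 3: start y=0.000, vy=2.834 → t=0.578, apex=0.409, x_land=44.542, impact vy=-2.834
  bounce: vy ← 0.46·2.834 = 1.304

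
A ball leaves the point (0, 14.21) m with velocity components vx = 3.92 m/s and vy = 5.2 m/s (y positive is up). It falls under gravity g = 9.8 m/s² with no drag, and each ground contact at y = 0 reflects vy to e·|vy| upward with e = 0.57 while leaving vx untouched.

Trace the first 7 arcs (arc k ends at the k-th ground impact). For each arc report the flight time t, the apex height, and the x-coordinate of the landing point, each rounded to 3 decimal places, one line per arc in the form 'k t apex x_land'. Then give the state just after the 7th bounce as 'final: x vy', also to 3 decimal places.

Arc 1: start y=14.210, vy=5.200 → t=2.314, apex=15.590, x_land=9.072, impact vy=-17.480
  bounce: vy ← 0.57·17.480 = 9.964
Arc 2: start y=0.000, vy=9.964 → t=2.033, apex=5.065, x_land=17.043, impact vy=-9.964
  bounce: vy ← 0.57·9.964 = 5.679
Arc 3: start y=0.000, vy=5.679 → t=1.159, apex=1.646, x_land=21.586, impact vy=-5.679
  bounce: vy ← 0.57·5.679 = 3.237
Arc 4: start y=0.000, vy=3.237 → t=0.661, apex=0.535, x_land=24.176, impact vy=-3.237
  bounce: vy ← 0.57·3.237 = 1.845
Arc 5: start y=0.000, vy=1.845 → t=0.377, apex=0.174, x_land=25.652, impact vy=-1.845
  bounce: vy ← 0.57·1.845 = 1.052
Arc 6: start y=0.000, vy=1.052 → t=0.215, apex=0.056, x_land=26.494, impact vy=-1.052
  bounce: vy ← 0.57·1.052 = 0.600
Arc 7: start y=0.000, vy=0.600 → t=0.122, apex=0.018, x_land=26.973, impact vy=-0.600
  bounce: vy ← 0.57·0.600 = 0.342

1 2.314 15.590 9.072
2 2.033 5.065 17.043
3 1.159 1.646 21.586
4 0.661 0.535 24.176
5 0.377 0.174 25.652
6 0.215 0.056 26.494
7 0.122 0.018 26.973
final: 26.973 0.342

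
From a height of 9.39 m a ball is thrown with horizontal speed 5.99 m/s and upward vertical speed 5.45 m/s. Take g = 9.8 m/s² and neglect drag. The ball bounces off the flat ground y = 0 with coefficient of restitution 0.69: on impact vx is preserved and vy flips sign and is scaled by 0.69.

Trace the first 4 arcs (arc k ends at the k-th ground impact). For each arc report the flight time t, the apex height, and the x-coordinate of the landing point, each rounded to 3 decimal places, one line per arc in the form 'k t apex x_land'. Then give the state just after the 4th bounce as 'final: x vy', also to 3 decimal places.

Arc 1: start y=9.390, vy=5.450 → t=2.048, apex=10.905, x_land=12.267, impact vy=-14.620
  bounce: vy ← 0.69·14.620 = 10.088
Arc 2: start y=0.000, vy=10.088 → t=2.059, apex=5.192, x_land=24.599, impact vy=-10.088
  bounce: vy ← 0.69·10.088 = 6.961
Arc 3: start y=0.000, vy=6.961 → t=1.421, apex=2.472, x_land=33.108, impact vy=-6.961
  bounce: vy ← 0.69·6.961 = 4.803
Arc 4: start y=0.000, vy=4.803 → t=0.980, apex=1.177, x_land=38.979, impact vy=-4.803
  bounce: vy ← 0.69·4.803 = 3.314

1 2.048 10.905 12.267
2 2.059 5.192 24.599
3 1.421 2.472 33.108
4 0.980 1.177 38.979
final: 38.979 3.314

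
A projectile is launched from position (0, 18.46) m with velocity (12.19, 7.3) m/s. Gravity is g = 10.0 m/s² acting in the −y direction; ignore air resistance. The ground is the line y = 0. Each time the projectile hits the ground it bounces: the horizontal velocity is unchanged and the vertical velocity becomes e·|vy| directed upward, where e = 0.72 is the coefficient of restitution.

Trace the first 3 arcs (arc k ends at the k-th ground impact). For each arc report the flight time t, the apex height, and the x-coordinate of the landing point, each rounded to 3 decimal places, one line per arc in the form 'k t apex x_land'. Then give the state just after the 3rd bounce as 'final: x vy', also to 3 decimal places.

Arc 1: start y=18.460, vy=7.300 → t=2.785, apex=21.125, x_land=33.955, impact vy=-20.555
  bounce: vy ← 0.72·20.555 = 14.799
Arc 2: start y=0.000, vy=14.799 → t=2.960, apex=10.951, x_land=70.035, impact vy=-14.799
  bounce: vy ← 0.72·14.799 = 10.655
Arc 3: start y=0.000, vy=10.655 → t=2.131, apex=5.677, x_land=96.013, impact vy=-10.655
  bounce: vy ← 0.72·10.655 = 7.672

1 2.785 21.125 33.955
2 2.960 10.951 70.035
3 2.131 5.677 96.013
final: 96.013 7.672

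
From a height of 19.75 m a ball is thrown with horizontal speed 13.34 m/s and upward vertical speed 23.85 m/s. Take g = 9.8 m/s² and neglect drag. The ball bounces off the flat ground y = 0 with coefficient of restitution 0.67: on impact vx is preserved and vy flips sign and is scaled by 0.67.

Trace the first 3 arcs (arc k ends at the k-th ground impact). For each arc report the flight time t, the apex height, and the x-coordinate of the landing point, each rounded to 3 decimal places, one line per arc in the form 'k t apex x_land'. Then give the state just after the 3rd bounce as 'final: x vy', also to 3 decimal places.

1 5.589 48.772 74.552
2 4.228 21.894 130.947
3 2.832 9.828 168.732
final: 168.732 9.299

Arc 1: start y=19.750, vy=23.850 → t=5.589, apex=48.772, x_land=74.552, impact vy=-30.918
  bounce: vy ← 0.67·30.918 = 20.715
Arc 2: start y=0.000, vy=20.715 → t=4.228, apex=21.894, x_land=130.947, impact vy=-20.715
  bounce: vy ← 0.67·20.715 = 13.879
Arc 3: start y=0.000, vy=13.879 → t=2.832, apex=9.828, x_land=168.732, impact vy=-13.879
  bounce: vy ← 0.67·13.879 = 9.299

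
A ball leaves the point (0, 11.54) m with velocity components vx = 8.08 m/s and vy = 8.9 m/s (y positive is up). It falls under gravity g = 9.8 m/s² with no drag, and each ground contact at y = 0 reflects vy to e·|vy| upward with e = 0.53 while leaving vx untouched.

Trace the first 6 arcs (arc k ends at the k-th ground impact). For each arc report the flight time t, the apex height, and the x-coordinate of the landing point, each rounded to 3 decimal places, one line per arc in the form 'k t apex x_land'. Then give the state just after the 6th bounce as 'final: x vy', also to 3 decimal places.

Arc 1: start y=11.540, vy=8.900 → t=2.691, apex=15.581, x_land=21.746, impact vy=-17.476
  bounce: vy ← 0.53·17.476 = 9.262
Arc 2: start y=0.000, vy=9.262 → t=1.890, apex=4.377, x_land=37.019, impact vy=-9.262
  bounce: vy ← 0.53·9.262 = 4.909
Arc 3: start y=0.000, vy=4.909 → t=1.002, apex=1.229, x_land=45.114, impact vy=-4.909
  bounce: vy ← 0.53·4.909 = 2.602
Arc 4: start y=0.000, vy=2.602 → t=0.531, apex=0.345, x_land=49.404, impact vy=-2.602
  bounce: vy ← 0.53·2.602 = 1.379
Arc 5: start y=0.000, vy=1.379 → t=0.281, apex=0.097, x_land=51.678, impact vy=-1.379
  bounce: vy ← 0.53·1.379 = 0.731
Arc 6: start y=0.000, vy=0.731 → t=0.149, apex=0.027, x_land=52.883, impact vy=-0.731
  bounce: vy ← 0.53·0.731 = 0.387

1 2.691 15.581 21.746
2 1.890 4.377 37.019
3 1.002 1.229 45.114
4 0.531 0.345 49.404
5 0.281 0.097 51.678
6 0.149 0.027 52.883
final: 52.883 0.387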